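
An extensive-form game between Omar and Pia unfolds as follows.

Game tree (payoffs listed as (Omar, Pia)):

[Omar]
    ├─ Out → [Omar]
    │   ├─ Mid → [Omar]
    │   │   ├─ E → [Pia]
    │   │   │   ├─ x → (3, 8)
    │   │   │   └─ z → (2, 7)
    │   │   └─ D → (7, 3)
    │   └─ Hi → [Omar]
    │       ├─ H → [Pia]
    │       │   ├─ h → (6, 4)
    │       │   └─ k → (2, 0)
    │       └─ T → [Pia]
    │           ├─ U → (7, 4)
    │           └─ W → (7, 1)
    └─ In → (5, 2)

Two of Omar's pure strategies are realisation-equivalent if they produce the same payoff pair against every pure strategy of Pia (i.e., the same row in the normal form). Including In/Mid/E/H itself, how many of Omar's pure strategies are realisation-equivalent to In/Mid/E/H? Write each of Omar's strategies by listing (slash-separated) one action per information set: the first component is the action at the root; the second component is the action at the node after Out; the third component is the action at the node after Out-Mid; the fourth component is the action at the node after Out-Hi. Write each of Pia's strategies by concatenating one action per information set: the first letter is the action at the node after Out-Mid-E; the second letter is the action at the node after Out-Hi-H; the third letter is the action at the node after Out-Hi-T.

Row for In/Mid/E/H (columns xhU, xhW, xkU, xkW, zhU, zhW, zkU, zkW): (5,2) (5,2) (5,2) (5,2) (5,2) (5,2) (5,2) (5,2).
Under In/Mid/E/H, Omar's choice at the node after Out and at the node after Out-Mid and at the node after Out-Hi can never be reached regardless of what Pia does, so varying those choices leaves every outcome unchanged.
Holding the reachable choices fixed and varying the unreachable ones freely already gives 2 × 2 × 2 = 8 equivalent strategies.
No other strategy reproduces this row, so those 8 are the full class: In/Mid/E/H, In/Mid/E/T, In/Mid/D/H, In/Mid/D/T, In/Hi/E/H, In/Hi/E/T, In/Hi/D/H, In/Hi/D/T.

8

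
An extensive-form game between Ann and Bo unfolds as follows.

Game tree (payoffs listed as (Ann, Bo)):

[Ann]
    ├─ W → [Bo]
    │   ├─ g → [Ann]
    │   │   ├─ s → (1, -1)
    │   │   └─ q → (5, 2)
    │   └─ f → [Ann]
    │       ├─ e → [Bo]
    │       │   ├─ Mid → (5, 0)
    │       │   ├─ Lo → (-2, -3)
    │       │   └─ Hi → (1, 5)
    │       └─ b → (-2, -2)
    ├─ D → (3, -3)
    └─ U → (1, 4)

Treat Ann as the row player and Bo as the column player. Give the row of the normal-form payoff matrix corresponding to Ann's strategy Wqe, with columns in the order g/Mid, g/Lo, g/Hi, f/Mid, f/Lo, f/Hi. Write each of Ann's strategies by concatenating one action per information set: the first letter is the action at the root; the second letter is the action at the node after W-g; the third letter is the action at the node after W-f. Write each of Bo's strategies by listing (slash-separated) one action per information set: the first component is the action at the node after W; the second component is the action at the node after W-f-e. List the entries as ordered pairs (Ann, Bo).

vs g/Mid: Ann plays W → Bo plays g at [W] → Ann plays q at [W-g] → (5, 2)
vs g/Lo: Ann plays W → Bo plays g at [W] → Ann plays q at [W-g] → (5, 2)
vs g/Hi: Ann plays W → Bo plays g at [W] → Ann plays q at [W-g] → (5, 2)
vs f/Mid: Ann plays W → Bo plays f at [W] → Ann plays e at [W-f] → Bo plays Mid at [W-f-e] → (5, 0)
vs f/Lo: Ann plays W → Bo plays f at [W] → Ann plays e at [W-f] → Bo plays Lo at [W-f-e] → (-2, -3)
vs f/Hi: Ann plays W → Bo plays f at [W] → Ann plays e at [W-f] → Bo plays Hi at [W-f-e] → (1, 5)

(5,2) (5,2) (5,2) (5,0) (-2,-3) (1,5)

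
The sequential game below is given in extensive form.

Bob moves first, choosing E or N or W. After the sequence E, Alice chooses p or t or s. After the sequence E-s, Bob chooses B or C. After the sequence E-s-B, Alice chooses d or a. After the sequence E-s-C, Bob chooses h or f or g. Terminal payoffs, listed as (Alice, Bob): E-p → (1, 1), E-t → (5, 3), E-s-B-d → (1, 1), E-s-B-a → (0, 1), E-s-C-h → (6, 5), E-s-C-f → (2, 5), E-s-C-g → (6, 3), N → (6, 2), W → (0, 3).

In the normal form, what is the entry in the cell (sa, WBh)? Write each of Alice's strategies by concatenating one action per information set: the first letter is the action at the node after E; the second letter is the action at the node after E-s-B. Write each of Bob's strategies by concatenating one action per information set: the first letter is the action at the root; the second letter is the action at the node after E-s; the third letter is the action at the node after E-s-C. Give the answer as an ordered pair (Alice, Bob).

Trace the play path from the root:
  Bob plays W
→ terminal payoff (0, 3).
(Alice's choice at the node after E is never reached on this path, so it doesn't affect the outcome.)

(0, 3)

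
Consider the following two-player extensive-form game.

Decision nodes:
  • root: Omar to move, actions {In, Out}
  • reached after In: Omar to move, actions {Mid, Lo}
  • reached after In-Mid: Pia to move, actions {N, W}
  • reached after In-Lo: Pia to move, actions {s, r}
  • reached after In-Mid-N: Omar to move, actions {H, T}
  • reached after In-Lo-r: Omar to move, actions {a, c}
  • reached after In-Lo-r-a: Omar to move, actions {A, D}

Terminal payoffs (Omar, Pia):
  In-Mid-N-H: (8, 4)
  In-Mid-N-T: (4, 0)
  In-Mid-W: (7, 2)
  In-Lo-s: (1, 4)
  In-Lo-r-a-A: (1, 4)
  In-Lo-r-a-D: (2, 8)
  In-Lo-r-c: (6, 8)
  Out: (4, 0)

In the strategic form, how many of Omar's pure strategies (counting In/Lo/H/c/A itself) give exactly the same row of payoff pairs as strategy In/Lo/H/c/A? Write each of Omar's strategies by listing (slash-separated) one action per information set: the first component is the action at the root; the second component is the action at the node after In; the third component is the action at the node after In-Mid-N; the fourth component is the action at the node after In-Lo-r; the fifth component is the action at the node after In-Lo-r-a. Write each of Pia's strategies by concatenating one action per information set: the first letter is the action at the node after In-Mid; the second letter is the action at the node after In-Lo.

Row for In/Lo/H/c/A (columns Ns, Nr, Ws, Wr): (1,4) (6,8) (1,4) (6,8).
Under In/Lo/H/c/A, Omar's choice at the node after In-Mid-N and at the node after In-Lo-r-a can never be reached regardless of what Pia does, so varying those choices leaves every outcome unchanged.
Holding the reachable choices fixed and varying the unreachable ones freely already gives 2 × 2 = 4 equivalent strategies.
No other strategy reproduces this row, so those 4 are the full class: In/Lo/H/c/A, In/Lo/H/c/D, In/Lo/T/c/A, In/Lo/T/c/D.

4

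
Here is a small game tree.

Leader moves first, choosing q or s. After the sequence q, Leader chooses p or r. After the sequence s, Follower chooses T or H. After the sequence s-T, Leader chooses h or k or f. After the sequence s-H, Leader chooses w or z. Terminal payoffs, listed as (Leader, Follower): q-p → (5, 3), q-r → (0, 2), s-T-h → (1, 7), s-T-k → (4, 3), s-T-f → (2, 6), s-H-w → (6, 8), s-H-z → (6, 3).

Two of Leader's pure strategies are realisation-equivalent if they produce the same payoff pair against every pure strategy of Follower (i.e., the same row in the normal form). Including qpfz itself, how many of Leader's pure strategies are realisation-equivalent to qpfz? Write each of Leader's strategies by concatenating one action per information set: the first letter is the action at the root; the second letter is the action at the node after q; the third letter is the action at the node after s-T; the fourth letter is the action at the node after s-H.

6

Row for qpfz (columns T, H): (5,3) (5,3).
Under qpfz, Leader's choice at the node after s-T and at the node after s-H can never be reached regardless of what Follower does, so varying those choices leaves every outcome unchanged.
Holding the reachable choices fixed and varying the unreachable ones freely already gives 3 × 2 = 6 equivalent strategies.
No other strategy reproduces this row, so those 6 are the full class: qphw, qphz, qpkw, qpkz, qpfw, qpfz.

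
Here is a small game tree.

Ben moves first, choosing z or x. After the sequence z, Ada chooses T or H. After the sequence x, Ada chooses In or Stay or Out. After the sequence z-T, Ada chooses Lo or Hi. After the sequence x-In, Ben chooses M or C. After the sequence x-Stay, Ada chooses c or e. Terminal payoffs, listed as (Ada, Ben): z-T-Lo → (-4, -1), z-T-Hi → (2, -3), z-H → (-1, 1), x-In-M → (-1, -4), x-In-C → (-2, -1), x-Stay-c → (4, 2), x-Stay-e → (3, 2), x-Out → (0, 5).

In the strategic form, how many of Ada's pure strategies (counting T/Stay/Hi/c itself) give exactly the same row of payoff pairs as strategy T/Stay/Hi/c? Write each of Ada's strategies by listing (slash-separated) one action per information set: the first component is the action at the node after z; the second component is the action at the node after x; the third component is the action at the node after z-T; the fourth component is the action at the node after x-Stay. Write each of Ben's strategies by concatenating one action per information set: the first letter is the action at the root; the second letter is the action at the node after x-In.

Row for T/Stay/Hi/c (columns zM, zC, xM, xC): (2,-3) (2,-3) (4,2) (4,2).
Every one of Ada's information sets is on the play path for some reply by Ben when Ada follows T/Stay/Hi/c.
Changing the action at any of them therefore changes at least one column, so only T/Stay/Hi/c itself gives this row.

1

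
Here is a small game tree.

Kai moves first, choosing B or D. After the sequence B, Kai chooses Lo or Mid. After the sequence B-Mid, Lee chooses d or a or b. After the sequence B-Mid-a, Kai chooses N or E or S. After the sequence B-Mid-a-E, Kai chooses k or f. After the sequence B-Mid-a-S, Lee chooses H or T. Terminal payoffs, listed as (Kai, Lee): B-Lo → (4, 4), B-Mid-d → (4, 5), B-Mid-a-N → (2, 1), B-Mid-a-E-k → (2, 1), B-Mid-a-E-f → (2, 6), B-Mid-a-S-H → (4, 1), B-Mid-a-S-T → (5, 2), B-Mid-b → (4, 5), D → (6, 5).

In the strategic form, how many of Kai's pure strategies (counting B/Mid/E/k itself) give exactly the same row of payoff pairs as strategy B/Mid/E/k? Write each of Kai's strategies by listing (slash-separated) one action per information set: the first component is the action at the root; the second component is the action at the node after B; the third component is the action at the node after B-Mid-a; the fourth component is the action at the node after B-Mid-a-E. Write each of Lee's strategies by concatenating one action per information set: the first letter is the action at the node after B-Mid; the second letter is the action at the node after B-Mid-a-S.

Row for B/Mid/E/k (columns dH, dT, aH, aT, bH, bT): (4,5) (4,5) (2,1) (2,1) (4,5) (4,5).
Every one of Kai's information sets is on the play path for some reply by Lee when Kai follows B/Mid/E/k.
Even so, B/Mid/N/k, B/Mid/N/f happen to produce the same payoff in every column — so 3 strategies share this row.

3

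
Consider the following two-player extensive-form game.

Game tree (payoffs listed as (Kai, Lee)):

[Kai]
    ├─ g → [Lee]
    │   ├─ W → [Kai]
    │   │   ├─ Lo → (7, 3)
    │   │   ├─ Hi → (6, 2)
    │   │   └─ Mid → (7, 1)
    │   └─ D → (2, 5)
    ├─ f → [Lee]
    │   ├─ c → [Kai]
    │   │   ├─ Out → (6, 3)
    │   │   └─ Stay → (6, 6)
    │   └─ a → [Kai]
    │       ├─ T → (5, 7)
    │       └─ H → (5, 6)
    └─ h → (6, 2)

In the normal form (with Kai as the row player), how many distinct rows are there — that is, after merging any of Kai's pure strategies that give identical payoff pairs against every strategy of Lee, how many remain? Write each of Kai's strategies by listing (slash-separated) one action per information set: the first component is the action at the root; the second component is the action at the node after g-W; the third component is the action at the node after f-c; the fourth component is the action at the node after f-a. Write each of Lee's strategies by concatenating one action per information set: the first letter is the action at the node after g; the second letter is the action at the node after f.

8

Kai has 36 pure strategies: g/Lo/Out/T, g/Lo/Out/H, g/Lo/Stay/T, g/Lo/Stay/H, g/Hi/Out/T, g/Hi/Out/H, g/Hi/Stay/T, g/Hi/Stay/H, g/Mid/Out/T, g/Mid/Out/H, g/Mid/Stay/T, g/Mid/Stay/H, f/Lo/Out/T, f/Lo/Out/H, f/Lo/Stay/T, f/Lo/Stay/H, f/Hi/Out/T, f/Hi/Out/H, f/Hi/Stay/T, f/Hi/Stay/H, f/Mid/Out/T, f/Mid/Out/H, f/Mid/Stay/T, f/Mid/Stay/H, h/Lo/Out/T, h/Lo/Out/H, h/Lo/Stay/T, h/Lo/Stay/H, h/Hi/Out/T, h/Hi/Out/H, h/Hi/Stay/T, h/Hi/Stay/H, h/Mid/Out/T, h/Mid/Out/H, h/Mid/Stay/T, h/Mid/Stay/H. Columns: Wc, Wa, Dc, Da.
{g/Lo/Out/T, g/Lo/Out/H, g/Lo/Stay/T, g/Lo/Stay/H} → row (7,3) (7,3) (2,5) (2,5)
{g/Hi/Out/T, g/Hi/Out/H, g/Hi/Stay/T, g/Hi/Stay/H} → row (6,2) (6,2) (2,5) (2,5)
{g/Mid/Out/T, g/Mid/Out/H, g/Mid/Stay/T, g/Mid/Stay/H} → row (7,1) (7,1) (2,5) (2,5)
{f/Lo/Out/T, f/Hi/Out/T, f/Mid/Out/T} → row (6,3) (5,7) (6,3) (5,7)
{f/Lo/Out/H, f/Hi/Out/H, f/Mid/Out/H} → row (6,3) (5,6) (6,3) (5,6)
{f/Lo/Stay/T, f/Hi/Stay/T, f/Mid/Stay/T} → row (6,6) (5,7) (6,6) (5,7)
{f/Lo/Stay/H, f/Hi/Stay/H, f/Mid/Stay/H} → row (6,6) (5,6) (6,6) (5,6)
{h/Lo/Out/T, h/Lo/Out/H, h/Lo/Stay/T, h/Lo/Stay/H, h/Hi/Out/T, h/Hi/Out/H, h/Hi/Stay/T, h/Hi/Stay/H, h/Mid/Out/T, h/Mid/Out/H, h/Mid/Stay/T, h/Mid/Stay/H} → row (6,2) (6,2) (6,2) (6,2)
That's 8 distinct rows out of 36 strategies.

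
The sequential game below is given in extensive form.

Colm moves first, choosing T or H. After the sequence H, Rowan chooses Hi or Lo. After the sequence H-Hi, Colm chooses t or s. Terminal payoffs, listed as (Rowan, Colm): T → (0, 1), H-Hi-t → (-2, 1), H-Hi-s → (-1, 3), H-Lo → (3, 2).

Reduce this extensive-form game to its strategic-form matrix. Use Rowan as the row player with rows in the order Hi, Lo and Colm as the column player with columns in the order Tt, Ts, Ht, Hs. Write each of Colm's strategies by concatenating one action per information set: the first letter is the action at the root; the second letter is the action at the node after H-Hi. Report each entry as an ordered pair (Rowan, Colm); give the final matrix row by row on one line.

Row Hi: Tt→(0,1), Ts→(0,1), Ht→(-2,1), Hs→(-1,3)
Row Lo: Tt→(0,1), Ts→(0,1), Ht→(3,2), Hs→(3,2)

Hi: (0,1) (0,1) (-2,1) (-1,3) | Lo: (0,1) (0,1) (3,2) (3,2)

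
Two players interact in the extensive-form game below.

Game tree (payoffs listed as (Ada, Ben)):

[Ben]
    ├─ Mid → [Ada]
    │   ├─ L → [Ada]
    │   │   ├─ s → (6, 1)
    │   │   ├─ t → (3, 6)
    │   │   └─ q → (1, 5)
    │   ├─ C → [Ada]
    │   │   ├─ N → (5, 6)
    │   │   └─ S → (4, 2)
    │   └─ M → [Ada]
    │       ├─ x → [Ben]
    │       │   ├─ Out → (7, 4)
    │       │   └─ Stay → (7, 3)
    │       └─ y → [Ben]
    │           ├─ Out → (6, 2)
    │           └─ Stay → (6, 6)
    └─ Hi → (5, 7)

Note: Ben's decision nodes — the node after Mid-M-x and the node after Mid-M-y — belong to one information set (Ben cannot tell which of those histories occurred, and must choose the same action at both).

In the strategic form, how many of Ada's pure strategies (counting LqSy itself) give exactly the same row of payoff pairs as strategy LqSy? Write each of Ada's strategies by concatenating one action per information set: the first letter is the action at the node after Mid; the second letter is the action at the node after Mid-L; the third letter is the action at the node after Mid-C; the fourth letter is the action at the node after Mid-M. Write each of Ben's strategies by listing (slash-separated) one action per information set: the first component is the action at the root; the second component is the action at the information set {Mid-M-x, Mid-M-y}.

Row for LqSy (columns Mid/Out, Mid/Stay, Hi/Out, Hi/Stay): (1,5) (1,5) (5,7) (5,7).
Under LqSy, Ada's choice at the node after Mid-C and at the node after Mid-M can never be reached regardless of what Ben does, so varying those choices leaves every outcome unchanged.
Holding the reachable choices fixed and varying the unreachable ones freely already gives 2 × 2 = 4 equivalent strategies.
No other strategy reproduces this row, so those 4 are the full class: LqNx, LqNy, LqSx, LqSy.

4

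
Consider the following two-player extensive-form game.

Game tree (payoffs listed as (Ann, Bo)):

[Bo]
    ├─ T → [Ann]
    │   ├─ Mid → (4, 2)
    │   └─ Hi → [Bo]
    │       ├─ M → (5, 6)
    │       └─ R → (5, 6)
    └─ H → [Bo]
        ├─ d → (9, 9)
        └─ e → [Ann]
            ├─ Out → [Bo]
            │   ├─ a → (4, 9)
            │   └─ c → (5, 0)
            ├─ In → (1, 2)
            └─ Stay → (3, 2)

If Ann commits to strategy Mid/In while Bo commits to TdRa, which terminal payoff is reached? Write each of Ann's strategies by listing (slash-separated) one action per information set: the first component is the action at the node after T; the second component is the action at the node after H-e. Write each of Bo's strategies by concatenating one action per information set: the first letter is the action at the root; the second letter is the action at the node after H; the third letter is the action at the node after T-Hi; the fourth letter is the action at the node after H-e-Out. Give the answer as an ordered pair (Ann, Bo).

Trace the play path from the root:
  Bo plays T
  Ann plays Mid at [T]
→ terminal payoff (4, 2).
(Ann's choice at the node after H-e is never reached on this path, so it doesn't affect the outcome.)

(4, 2)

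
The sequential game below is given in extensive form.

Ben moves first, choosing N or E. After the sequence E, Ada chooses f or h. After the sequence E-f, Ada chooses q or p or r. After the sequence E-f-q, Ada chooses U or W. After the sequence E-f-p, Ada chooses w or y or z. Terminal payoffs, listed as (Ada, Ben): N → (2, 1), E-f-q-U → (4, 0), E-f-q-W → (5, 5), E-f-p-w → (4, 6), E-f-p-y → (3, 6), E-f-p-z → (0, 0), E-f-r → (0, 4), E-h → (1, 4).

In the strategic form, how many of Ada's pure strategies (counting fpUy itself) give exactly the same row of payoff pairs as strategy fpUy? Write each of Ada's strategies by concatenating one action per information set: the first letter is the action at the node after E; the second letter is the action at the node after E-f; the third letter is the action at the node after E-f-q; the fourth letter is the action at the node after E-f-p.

2

Row for fpUy (columns N, E): (2,1) (3,6).
Under fpUy, Ada's choice at the node after E-f-q can never be reached regardless of what Ben does, so varying those choices leaves every outcome unchanged.
Holding the reachable choices fixed and varying the unreachable one freely already gives 2 equivalent strategies.
No other strategy reproduces this row, so those 2 are the full class: fpUy, fpWy.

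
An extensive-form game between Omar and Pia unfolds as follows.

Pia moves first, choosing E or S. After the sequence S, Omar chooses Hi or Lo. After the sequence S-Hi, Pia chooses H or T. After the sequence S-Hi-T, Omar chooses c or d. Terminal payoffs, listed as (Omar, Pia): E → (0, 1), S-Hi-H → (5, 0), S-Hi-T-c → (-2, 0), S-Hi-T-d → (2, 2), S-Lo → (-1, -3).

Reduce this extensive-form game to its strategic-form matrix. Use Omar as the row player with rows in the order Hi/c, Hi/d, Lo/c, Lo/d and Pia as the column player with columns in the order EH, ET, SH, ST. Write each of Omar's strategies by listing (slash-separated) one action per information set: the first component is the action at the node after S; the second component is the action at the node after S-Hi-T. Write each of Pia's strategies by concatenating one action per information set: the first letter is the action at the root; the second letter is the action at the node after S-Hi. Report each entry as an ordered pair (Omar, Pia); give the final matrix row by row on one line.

           EH       ET       SH       ST
Hi/c    (0,1)    (0,1)    (5,0)   (-2,0)
Hi/d    (0,1)    (0,1)    (5,0)    (2,2)
Lo/c    (0,1)    (0,1)  (-1,-3)  (-1,-3)
Lo/d    (0,1)    (0,1)  (-1,-3)  (-1,-3)

Hi/c: (0,1) (0,1) (5,0) (-2,0) | Hi/d: (0,1) (0,1) (5,0) (2,2) | Lo/c: (0,1) (0,1) (-1,-3) (-1,-3) | Lo/d: (0,1) (0,1) (-1,-3) (-1,-3)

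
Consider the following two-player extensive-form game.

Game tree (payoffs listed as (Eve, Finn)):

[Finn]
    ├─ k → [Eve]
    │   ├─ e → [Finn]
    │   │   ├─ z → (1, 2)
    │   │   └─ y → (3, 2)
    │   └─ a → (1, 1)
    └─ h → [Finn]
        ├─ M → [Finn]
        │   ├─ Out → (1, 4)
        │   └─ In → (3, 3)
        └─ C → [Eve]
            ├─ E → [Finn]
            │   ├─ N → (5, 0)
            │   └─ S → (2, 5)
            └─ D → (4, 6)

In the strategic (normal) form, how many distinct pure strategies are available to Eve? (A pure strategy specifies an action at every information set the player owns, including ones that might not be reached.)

4

Eve owns the node after k with actions {e, a} — two choices.
Eve owns the node after h-C with actions {E, D} — two choices.
A pure strategy fixes one action at each information set independently, so the count is the product 2 × 2 = 4.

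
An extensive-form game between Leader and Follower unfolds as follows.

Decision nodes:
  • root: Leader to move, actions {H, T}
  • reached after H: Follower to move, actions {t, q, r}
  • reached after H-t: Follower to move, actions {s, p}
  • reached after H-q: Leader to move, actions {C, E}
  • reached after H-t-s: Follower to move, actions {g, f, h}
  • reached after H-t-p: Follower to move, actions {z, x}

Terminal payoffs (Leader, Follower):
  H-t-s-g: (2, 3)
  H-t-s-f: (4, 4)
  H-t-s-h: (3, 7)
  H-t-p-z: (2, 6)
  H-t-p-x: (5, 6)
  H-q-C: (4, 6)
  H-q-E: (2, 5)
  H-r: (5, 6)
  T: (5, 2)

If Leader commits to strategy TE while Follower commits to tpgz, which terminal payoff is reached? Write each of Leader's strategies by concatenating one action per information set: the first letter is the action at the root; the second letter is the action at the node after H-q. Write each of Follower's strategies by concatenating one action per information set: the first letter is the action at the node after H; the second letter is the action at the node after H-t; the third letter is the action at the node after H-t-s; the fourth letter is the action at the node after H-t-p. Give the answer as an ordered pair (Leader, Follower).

(5, 2)

Trace the play path from the root:
  Leader plays T
→ terminal payoff (5, 2).
(Leader's choice at the node after H-q is never reached on this path, so it doesn't affect the outcome.)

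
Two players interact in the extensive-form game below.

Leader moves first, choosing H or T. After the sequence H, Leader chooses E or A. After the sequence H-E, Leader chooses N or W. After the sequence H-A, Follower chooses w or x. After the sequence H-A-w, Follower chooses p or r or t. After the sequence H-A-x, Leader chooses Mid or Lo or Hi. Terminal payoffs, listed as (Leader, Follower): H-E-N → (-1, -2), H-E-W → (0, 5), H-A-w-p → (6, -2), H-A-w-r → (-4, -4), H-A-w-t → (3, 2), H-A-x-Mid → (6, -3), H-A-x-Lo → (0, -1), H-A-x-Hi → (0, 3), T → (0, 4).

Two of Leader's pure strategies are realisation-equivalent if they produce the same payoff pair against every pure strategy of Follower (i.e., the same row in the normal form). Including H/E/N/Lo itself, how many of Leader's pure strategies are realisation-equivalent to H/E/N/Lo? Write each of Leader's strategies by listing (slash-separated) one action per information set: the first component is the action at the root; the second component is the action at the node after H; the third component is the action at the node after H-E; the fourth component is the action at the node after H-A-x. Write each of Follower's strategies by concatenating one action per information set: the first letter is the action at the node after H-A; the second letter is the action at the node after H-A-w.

3

Row for H/E/N/Lo (columns wp, wr, wt, xp, xr, xt): (-1,-2) (-1,-2) (-1,-2) (-1,-2) (-1,-2) (-1,-2).
Under H/E/N/Lo, Leader's choice at the node after H-A-x can never be reached regardless of what Follower does, so varying those choices leaves every outcome unchanged.
Holding the reachable choices fixed and varying the unreachable one freely already gives 3 equivalent strategies.
No other strategy reproduces this row, so those 3 are the full class: H/E/N/Mid, H/E/N/Lo, H/E/N/Hi.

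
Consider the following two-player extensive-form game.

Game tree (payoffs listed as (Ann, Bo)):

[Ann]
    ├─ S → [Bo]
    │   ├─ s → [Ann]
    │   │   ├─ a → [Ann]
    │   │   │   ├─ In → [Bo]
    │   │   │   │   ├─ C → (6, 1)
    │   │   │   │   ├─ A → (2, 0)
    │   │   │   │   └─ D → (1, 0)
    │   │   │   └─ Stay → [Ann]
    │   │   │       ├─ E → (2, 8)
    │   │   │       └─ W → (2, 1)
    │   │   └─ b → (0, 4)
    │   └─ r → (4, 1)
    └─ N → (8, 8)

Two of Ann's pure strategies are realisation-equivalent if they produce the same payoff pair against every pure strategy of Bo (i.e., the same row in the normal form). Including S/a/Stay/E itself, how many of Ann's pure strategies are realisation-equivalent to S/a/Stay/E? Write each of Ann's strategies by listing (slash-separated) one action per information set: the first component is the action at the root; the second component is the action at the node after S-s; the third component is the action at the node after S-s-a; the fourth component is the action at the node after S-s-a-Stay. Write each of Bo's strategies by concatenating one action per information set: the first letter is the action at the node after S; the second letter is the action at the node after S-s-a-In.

1

Row for S/a/Stay/E (columns sC, sA, sD, rC, rA, rD): (2,8) (2,8) (2,8) (4,1) (4,1) (4,1).
Every one of Ann's information sets is on the play path for some reply by Bo when Ann follows S/a/Stay/E.
Changing the action at any of them therefore changes at least one column, so only S/a/Stay/E itself gives this row.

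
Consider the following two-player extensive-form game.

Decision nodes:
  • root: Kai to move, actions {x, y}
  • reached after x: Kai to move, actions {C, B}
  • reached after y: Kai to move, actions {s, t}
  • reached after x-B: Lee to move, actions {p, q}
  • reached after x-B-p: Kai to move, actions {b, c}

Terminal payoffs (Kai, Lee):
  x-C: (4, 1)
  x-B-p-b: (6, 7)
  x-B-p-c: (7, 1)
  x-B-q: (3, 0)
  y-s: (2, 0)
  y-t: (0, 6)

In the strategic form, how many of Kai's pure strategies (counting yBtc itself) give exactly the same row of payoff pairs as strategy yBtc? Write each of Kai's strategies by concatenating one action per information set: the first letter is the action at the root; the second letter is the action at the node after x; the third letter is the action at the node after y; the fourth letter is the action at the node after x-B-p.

Row for yBtc (columns p, q): (0,6) (0,6).
Under yBtc, Kai's choice at the node after x and at the node after x-B-p can never be reached regardless of what Lee does, so varying those choices leaves every outcome unchanged.
Holding the reachable choices fixed and varying the unreachable ones freely already gives 2 × 2 = 4 equivalent strategies.
No other strategy reproduces this row, so those 4 are the full class: yCtb, yCtc, yBtb, yBtc.

4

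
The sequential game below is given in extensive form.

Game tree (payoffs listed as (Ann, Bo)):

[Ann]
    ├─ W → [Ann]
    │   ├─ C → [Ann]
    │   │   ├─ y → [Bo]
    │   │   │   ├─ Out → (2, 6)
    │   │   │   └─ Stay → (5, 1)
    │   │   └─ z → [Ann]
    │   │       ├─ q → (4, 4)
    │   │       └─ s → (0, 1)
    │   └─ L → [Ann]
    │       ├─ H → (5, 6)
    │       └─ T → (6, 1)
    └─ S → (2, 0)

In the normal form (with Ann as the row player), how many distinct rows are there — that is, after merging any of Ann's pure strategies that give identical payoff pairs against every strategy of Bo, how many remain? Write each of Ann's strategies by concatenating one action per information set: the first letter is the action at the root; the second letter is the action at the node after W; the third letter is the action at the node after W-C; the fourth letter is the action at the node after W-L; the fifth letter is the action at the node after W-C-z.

Ann has 32 pure strategies: WCyHq, WCyHs, WCyTq, WCyTs, WCzHq, WCzHs, WCzTq, WCzTs, WLyHq, WLyHs, WLyTq, WLyTs, WLzHq, WLzHs, WLzTq, WLzTs, SCyHq, SCyHs, SCyTq, SCyTs, SCzHq, SCzHs, SCzTq, SCzTs, SLyHq, SLyHs, SLyTq, SLyTs, SLzHq, SLzHs, SLzTq, SLzTs. Columns: Out, Stay.
{WCyHq, WCyHs, WCyTq, WCyTs} → row (2,6) (5,1)
{WCzHq, WCzTq} → row (4,4) (4,4)
{WCzHs, WCzTs} → row (0,1) (0,1)
{WLyHq, WLyHs, WLzHq, WLzHs} → row (5,6) (5,6)
{WLyTq, WLyTs, WLzTq, WLzTs} → row (6,1) (6,1)
{SCyHq, SCyHs, SCyTq, SCyTs, SCzHq, SCzHs, SCzTq, SCzTs, SLyHq, SLyHs, SLyTq, SLyTs, SLzHq, SLzHs, SLzTq, SLzTs} → row (2,0) (2,0)
That's 6 distinct rows out of 32 strategies.

6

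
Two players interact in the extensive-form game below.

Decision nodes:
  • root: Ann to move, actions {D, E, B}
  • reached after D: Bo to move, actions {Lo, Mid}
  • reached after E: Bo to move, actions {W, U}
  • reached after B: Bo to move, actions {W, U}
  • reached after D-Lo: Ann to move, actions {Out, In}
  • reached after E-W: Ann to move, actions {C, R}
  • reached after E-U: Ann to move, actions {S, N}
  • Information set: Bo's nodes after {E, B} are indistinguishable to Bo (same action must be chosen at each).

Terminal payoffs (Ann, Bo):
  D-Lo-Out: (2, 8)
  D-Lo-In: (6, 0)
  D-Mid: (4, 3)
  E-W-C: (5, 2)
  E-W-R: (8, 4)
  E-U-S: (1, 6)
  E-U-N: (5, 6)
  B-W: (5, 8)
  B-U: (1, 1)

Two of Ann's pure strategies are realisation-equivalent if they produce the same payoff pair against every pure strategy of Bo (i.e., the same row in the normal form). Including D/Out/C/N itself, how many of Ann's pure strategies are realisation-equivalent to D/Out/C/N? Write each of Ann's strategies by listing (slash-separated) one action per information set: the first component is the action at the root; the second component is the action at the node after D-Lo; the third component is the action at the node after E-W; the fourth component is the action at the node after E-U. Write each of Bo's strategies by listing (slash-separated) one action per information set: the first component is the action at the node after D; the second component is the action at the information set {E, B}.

Row for D/Out/C/N (columns Lo/W, Lo/U, Mid/W, Mid/U): (2,8) (2,8) (4,3) (4,3).
Under D/Out/C/N, Ann's choice at the node after E-W and at the node after E-U can never be reached regardless of what Bo does, so varying those choices leaves every outcome unchanged.
Holding the reachable choices fixed and varying the unreachable ones freely already gives 2 × 2 = 4 equivalent strategies.
No other strategy reproduces this row, so those 4 are the full class: D/Out/C/S, D/Out/C/N, D/Out/R/S, D/Out/R/N.

4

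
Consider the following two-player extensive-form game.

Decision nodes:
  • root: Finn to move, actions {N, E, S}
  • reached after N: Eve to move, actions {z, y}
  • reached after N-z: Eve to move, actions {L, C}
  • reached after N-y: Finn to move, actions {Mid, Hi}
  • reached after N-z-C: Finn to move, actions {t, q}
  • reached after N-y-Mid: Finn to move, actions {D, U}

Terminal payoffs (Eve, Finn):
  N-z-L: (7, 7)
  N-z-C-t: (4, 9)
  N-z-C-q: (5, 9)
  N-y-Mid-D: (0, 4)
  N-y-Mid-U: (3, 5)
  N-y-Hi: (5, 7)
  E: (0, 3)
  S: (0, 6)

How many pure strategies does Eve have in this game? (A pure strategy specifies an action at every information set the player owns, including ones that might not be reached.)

4

Eve owns the node after N with actions {z, y} — two choices.
Eve owns the node after N-z with actions {L, C} — two choices.
A pure strategy fixes one action at each information set independently, so the count is the product 2 × 2 = 4.
(For reference, Finn has 24 pure strategies, giving a 4×24 normal-form matrix.)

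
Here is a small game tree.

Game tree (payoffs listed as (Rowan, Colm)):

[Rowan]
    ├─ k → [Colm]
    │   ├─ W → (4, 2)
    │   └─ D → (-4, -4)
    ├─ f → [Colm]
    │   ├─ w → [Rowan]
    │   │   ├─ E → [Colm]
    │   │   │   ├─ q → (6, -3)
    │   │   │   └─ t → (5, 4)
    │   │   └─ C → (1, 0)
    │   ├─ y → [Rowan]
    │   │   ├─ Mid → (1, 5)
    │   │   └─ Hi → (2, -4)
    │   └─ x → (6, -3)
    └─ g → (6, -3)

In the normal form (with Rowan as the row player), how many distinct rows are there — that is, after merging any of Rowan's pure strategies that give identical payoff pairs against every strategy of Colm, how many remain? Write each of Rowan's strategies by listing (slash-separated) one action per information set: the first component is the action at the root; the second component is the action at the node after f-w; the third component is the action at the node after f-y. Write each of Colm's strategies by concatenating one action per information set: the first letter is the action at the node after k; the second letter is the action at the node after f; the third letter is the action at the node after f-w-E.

Rowan has 12 pure strategies: k/E/Mid, k/E/Hi, k/C/Mid, k/C/Hi, f/E/Mid, f/E/Hi, f/C/Mid, f/C/Hi, g/E/Mid, g/E/Hi, g/C/Mid, g/C/Hi. Columns: Wwq, Wwt, Wyq, Wyt, Wxq, Wxt, Dwq, Dwt, Dyq, Dyt, Dxq, Dxt.
{k/E/Mid, k/E/Hi, k/C/Mid, k/C/Hi} → row (4,2) (4,2) (4,2) (4,2) (4,2) (4,2) (-4,-4) (-4,-4) (-4,-4) (-4,-4) (-4,-4) (-4,-4)
{f/E/Mid} → row (6,-3) (5,4) (1,5) (1,5) (6,-3) (6,-3) (6,-3) (5,4) (1,5) (1,5) (6,-3) (6,-3)
{f/E/Hi} → row (6,-3) (5,4) (2,-4) (2,-4) (6,-3) (6,-3) (6,-3) (5,4) (2,-4) (2,-4) (6,-3) (6,-3)
{f/C/Mid} → row (1,0) (1,0) (1,5) (1,5) (6,-3) (6,-3) (1,0) (1,0) (1,5) (1,5) (6,-3) (6,-3)
{f/C/Hi} → row (1,0) (1,0) (2,-4) (2,-4) (6,-3) (6,-3) (1,0) (1,0) (2,-4) (2,-4) (6,-3) (6,-3)
{g/E/Mid, g/E/Hi, g/C/Mid, g/C/Hi} → row (6,-3) (6,-3) (6,-3) (6,-3) (6,-3) (6,-3) (6,-3) (6,-3) (6,-3) (6,-3) (6,-3) (6,-3)
That's 6 distinct rows out of 12 strategies.

6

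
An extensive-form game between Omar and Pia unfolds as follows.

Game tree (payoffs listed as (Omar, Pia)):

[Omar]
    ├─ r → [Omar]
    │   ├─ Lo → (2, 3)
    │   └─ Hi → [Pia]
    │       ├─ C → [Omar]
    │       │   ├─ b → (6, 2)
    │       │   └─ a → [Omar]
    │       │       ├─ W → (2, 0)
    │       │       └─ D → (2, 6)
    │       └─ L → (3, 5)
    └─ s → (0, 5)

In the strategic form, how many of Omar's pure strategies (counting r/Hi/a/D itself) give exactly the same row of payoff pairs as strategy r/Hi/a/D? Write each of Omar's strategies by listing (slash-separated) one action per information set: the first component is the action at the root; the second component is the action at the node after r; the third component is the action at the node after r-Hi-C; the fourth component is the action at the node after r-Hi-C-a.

1

Row for r/Hi/a/D (columns C, L): (2,6) (3,5).
Every one of Omar's information sets is on the play path for some reply by Pia when Omar follows r/Hi/a/D.
Changing the action at any of them therefore changes at least one column, so only r/Hi/a/D itself gives this row.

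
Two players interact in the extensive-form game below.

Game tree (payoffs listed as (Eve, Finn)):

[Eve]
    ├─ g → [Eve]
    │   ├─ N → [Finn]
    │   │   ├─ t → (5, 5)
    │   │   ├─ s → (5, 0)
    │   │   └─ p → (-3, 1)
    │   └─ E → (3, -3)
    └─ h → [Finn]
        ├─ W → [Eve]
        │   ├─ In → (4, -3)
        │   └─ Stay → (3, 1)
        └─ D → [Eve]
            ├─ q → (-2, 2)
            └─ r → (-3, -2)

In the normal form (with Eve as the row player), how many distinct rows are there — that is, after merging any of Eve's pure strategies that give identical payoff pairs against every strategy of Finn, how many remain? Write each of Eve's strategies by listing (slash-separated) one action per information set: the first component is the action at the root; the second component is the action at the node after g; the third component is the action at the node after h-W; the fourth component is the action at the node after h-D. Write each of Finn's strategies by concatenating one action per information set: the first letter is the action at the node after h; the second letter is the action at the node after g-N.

6

Eve has 16 pure strategies: g/N/In/q, g/N/In/r, g/N/Stay/q, g/N/Stay/r, g/E/In/q, g/E/In/r, g/E/Stay/q, g/E/Stay/r, h/N/In/q, h/N/In/r, h/N/Stay/q, h/N/Stay/r, h/E/In/q, h/E/In/r, h/E/Stay/q, h/E/Stay/r. Columns: Wt, Ws, Wp, Dt, Ds, Dp.
{g/N/In/q, g/N/In/r, g/N/Stay/q, g/N/Stay/r} → row (5,5) (5,0) (-3,1) (5,5) (5,0) (-3,1)
{g/E/In/q, g/E/In/r, g/E/Stay/q, g/E/Stay/r} → row (3,-3) (3,-3) (3,-3) (3,-3) (3,-3) (3,-3)
{h/N/In/q, h/E/In/q} → row (4,-3) (4,-3) (4,-3) (-2,2) (-2,2) (-2,2)
{h/N/In/r, h/E/In/r} → row (4,-3) (4,-3) (4,-3) (-3,-2) (-3,-2) (-3,-2)
{h/N/Stay/q, h/E/Stay/q} → row (3,1) (3,1) (3,1) (-2,2) (-2,2) (-2,2)
{h/N/Stay/r, h/E/Stay/r} → row (3,1) (3,1) (3,1) (-3,-2) (-3,-2) (-3,-2)
That's 6 distinct rows out of 16 strategies.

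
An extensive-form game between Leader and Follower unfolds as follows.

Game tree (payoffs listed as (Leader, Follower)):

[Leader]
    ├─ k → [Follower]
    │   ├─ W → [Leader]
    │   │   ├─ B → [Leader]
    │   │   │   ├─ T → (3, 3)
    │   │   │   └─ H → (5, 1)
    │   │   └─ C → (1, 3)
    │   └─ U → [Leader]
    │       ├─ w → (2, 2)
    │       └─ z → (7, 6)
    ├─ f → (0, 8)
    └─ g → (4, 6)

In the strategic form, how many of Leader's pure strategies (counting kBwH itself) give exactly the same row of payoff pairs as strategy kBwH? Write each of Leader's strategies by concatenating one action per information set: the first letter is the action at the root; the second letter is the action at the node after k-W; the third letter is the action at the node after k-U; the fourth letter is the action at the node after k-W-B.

1

Row for kBwH (columns W, U): (5,1) (2,2).
Every one of Leader's information sets is on the play path for some reply by Follower when Leader follows kBwH.
Changing the action at any of them therefore changes at least one column, so only kBwH itself gives this row.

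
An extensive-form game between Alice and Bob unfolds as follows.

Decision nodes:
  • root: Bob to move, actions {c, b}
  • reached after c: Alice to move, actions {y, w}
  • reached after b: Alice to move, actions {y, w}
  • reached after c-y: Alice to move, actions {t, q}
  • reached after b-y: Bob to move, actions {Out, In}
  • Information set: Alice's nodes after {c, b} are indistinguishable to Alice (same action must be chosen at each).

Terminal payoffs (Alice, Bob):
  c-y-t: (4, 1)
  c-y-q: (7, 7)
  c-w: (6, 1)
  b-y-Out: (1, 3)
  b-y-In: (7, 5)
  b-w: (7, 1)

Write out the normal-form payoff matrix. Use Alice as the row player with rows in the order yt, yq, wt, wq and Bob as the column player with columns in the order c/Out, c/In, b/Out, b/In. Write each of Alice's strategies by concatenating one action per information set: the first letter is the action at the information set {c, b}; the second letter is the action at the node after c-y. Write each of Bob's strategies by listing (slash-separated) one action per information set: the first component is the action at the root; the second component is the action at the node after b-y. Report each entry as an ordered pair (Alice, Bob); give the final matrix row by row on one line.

yt: (4,1) (4,1) (1,3) (7,5) | yq: (7,7) (7,7) (1,3) (7,5) | wt: (6,1) (6,1) (7,1) (7,1) | wq: (6,1) (6,1) (7,1) (7,1)

        c/Out     c/In    b/Out     b/In
  yt    (4,1)    (4,1)    (1,3)    (7,5)
  yq    (7,7)    (7,7)    (1,3)    (7,5)
  wt    (6,1)    (6,1)    (7,1)    (7,1)
  wq    (6,1)    (6,1)    (7,1)    (7,1)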